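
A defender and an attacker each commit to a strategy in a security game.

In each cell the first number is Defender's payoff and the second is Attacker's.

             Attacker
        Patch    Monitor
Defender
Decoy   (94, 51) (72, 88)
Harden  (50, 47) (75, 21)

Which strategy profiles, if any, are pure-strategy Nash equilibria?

This game has no pure Nash equilibrium.

(Decoy, Patch): Attacker can switch to Monitor (51 → 88). Not NE.
(Decoy, Monitor): Defender can switch to Harden (72 → 75). Not NE.
(Harden, Patch): Defender can switch to Decoy (50 → 94). Not NE.
(Harden, Monitor): Attacker can switch to Patch (21 → 47). Not NE.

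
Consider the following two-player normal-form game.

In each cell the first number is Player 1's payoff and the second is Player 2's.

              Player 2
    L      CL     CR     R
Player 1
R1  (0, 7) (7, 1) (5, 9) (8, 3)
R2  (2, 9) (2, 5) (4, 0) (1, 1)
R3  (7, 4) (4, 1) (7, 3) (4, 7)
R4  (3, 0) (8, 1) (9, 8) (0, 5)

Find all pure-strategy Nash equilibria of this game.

Pure NE: (R4, CR)

For each player, find the best response to each opponent profile; mutual best responses are the pure NE.
Player 1 against L: payoffs 0, 2, 7, 3 → best response R3.
Player 1 against CL: payoffs 7, 2, 4, 8 → best response R4.
Player 1 against CR: payoffs 5, 4, 7, 9 → best response R4.
Player 1 against R: payoffs 8, 1, 4, 0 → best response R1.
Player 2 against R1: payoffs 7, 1, 9, 3 → best response CR.
Player 2 against R2: payoffs 9, 5, 0, 1 → best response L.
Player 2 against R3: payoffs 4, 1, 3, 7 → best response R.
Player 2 against R4: payoffs 0, 1, 8, 5 → best response CR.
Mutual best responses: (R4, CR).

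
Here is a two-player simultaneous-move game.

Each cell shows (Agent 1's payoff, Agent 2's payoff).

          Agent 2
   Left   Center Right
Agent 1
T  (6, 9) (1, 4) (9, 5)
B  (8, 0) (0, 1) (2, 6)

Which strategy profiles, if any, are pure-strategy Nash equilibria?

Agent 1 against Left: payoffs 6, 8 → best response B.
Agent 1 against Center: payoffs 1, 0 → best response T.
Agent 1 against Right: payoffs 9, 2 → best response T.
Agent 2 against T: payoffs 9, 4, 5 → best response Left.
Agent 2 against B: payoffs 0, 1, 6 → best response Right.
No profile is a mutual best response for all players.

No pure-strategy Nash equilibrium.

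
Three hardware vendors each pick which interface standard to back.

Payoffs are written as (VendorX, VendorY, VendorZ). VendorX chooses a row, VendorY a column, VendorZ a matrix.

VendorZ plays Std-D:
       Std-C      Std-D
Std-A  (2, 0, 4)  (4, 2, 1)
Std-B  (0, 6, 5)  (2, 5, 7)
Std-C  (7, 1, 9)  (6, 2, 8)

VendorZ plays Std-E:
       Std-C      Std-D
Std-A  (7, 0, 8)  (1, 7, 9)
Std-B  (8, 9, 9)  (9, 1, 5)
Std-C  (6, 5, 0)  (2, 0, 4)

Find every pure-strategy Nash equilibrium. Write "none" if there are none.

(Std-B, Std-C, Std-E) and (Std-C, Std-D, Std-D)

For each player, find the best response to each opponent profile; mutual best responses are the pure NE.
VendorX against (Std-C, Std-D): payoffs 2, 0, 7 → best response Std-C.
VendorX against (Std-C, Std-E): payoffs 7, 8, 6 → best response Std-B.
VendorX against (Std-D, Std-D): payoffs 4, 2, 6 → best response Std-C.
VendorX against (Std-D, Std-E): payoffs 1, 9, 2 → best response Std-B.
VendorY against (Std-A, Std-D): payoffs 0, 2 → best response Std-D.
VendorY against (Std-A, Std-E): payoffs 0, 7 → best response Std-D.
VendorY against (Std-B, Std-D): payoffs 6, 5 → best response Std-C.
VendorY against (Std-B, Std-E): payoffs 9, 1 → best response Std-C.
VendorY against (Std-C, Std-D): payoffs 1, 2 → best response Std-D.
VendorY against (Std-C, Std-E): payoffs 5, 0 → best response Std-C.
VendorZ against (Std-A, Std-C): payoffs 4, 8 → best response Std-E.
VendorZ against (Std-A, Std-D): payoffs 1, 9 → best response Std-E.
VendorZ against (Std-B, Std-C): payoffs 5, 9 → best response Std-E.
VendorZ against (Std-B, Std-D): payoffs 7, 5 → best response Std-D.
VendorZ against (Std-C, Std-C): payoffs 9, 0 → best response Std-D.
VendorZ against (Std-C, Std-D): payoffs 8, 4 → best response Std-D.
Mutual best responses: (Std-B, Std-C, Std-E); (Std-C, Std-D, Std-D).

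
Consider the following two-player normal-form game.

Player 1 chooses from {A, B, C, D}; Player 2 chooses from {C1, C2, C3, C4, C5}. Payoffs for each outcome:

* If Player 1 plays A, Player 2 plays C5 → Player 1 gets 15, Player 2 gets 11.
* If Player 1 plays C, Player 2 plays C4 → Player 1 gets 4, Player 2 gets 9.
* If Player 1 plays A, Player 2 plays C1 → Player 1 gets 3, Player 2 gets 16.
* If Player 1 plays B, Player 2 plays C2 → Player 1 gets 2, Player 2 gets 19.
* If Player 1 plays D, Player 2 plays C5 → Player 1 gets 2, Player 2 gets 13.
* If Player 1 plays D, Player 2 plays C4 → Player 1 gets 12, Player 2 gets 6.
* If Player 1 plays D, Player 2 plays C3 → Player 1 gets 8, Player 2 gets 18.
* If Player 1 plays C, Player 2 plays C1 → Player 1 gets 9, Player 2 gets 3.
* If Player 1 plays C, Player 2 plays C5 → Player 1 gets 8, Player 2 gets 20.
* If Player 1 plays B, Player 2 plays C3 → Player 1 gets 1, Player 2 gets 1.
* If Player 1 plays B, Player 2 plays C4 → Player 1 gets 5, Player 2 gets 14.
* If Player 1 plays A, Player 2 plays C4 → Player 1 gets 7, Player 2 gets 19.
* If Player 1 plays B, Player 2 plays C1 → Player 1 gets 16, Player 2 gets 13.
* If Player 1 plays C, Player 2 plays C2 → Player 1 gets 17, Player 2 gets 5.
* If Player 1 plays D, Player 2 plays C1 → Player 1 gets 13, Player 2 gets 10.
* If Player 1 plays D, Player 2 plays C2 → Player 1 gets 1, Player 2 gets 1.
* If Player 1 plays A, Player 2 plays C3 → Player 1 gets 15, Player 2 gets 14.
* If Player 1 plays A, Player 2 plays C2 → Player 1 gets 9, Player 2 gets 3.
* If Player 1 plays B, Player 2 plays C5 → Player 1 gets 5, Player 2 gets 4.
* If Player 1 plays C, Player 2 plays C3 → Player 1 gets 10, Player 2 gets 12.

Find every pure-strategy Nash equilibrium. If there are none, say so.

none

Player 1 against C1: payoffs 3, 16, 9, 13 → best response B.
Player 1 against C2: payoffs 9, 2, 17, 1 → best response C.
Player 1 against C3: payoffs 15, 1, 10, 8 → best response A.
Player 1 against C4: payoffs 7, 5, 4, 12 → best response D.
Player 1 against C5: payoffs 15, 5, 8, 2 → best response A.
Player 2 against A: payoffs 16, 3, 14, 19, 11 → best response C4.
Player 2 against B: payoffs 13, 19, 1, 14, 4 → best response C2.
Player 2 against C: payoffs 3, 5, 12, 9, 20 → best response C5.
Player 2 against D: payoffs 10, 1, 18, 6, 13 → best response C3.
No profile is a mutual best response for all players.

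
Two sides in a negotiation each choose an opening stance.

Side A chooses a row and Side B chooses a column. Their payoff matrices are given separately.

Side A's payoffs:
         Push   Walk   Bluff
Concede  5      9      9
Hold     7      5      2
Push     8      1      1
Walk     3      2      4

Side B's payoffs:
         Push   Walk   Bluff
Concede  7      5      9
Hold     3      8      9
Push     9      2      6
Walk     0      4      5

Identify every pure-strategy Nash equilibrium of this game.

The pure Nash equilibria are (Concede, Bluff), (Push, Push).

(Concede, Push): Side A can switch to Hold (5 → 7). Not NE.
(Concede, Walk): Side B can switch to Push (5 → 7). Not NE.
(Concede, Bluff): Side A gets 9, best alternative 4; Side B gets 9, best alternative 7. No profitable deviation — NE.
(Hold, Push): Side A can switch to Push (7 → 8). Not NE.
(Hold, Walk): Side A can switch to Concede (5 → 9). Not NE.
(Hold, Bluff): Side A can switch to Concede (2 → 9). Not NE.
(Push, Push): Side A gets 8, best alternative 7; Side B gets 9, best alternative 6. No profitable deviation — NE.
(Push, Walk): Side A can switch to Concede (1 → 9). Not NE.
(Push, Bluff): Side A can switch to Concede (1 → 9). Not NE.
(Walk, Push): Side A can switch to Concede (3 → 5). Not NE.
(Walk, Walk): Side A can switch to Concede (2 → 9). Not NE.
(Walk, Bluff): Side A can switch to Concede (4 → 9). Not NE.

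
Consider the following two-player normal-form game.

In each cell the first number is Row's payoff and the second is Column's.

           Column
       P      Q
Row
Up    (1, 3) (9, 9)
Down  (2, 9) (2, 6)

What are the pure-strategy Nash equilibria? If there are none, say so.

Check each profile: it is a Nash equilibrium iff no player can strictly gain by switching unilaterally.
(Up, P): Row can switch to Down (1 → 2). Not NE.
(Up, Q): Row gets 9, best alternative 2; Column gets 9, best alternative 3. No profitable deviation — NE.
(Down, P): Row gets 2, best alternative 1; Column gets 9, best alternative 6. No profitable deviation — NE.
(Down, Q): Row can switch to Up (2 → 9). Not NE.

Pure-strategy Nash equilibria: (Up, Q); (Down, P)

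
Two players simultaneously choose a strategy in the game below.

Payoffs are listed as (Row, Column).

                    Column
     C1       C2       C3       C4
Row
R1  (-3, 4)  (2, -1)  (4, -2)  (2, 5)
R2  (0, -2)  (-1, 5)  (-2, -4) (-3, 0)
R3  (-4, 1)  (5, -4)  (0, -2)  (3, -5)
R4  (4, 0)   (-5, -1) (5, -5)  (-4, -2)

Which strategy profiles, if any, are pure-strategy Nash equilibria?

The unique pure-strategy Nash equilibrium is (R4, C1).

Row against C1: payoffs -3, 0, -4, 4 → best response R4.
Row against C2: payoffs 2, -1, 5, -5 → best response R3.
Row against C3: payoffs 4, -2, 0, 5 → best response R4.
Row against C4: payoffs 2, -3, 3, -4 → best response R3.
Column against R1: payoffs 4, -1, -2, 5 → best response C4.
Column against R2: payoffs -2, 5, -4, 0 → best response C2.
Column against R3: payoffs 1, -4, -2, -5 → best response C1.
Column against R4: payoffs 0, -1, -5, -2 → best response C1.
Mutual best responses: (R4, C1).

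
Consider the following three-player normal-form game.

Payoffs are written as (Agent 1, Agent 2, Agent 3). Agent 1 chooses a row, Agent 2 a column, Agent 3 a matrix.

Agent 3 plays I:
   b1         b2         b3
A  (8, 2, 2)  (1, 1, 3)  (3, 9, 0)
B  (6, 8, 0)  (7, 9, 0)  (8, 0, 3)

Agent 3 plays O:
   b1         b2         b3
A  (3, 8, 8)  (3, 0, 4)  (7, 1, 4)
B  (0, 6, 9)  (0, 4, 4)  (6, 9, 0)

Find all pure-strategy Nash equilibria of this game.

For each strategy profile, look for a profitable unilateral deviation.
(A, b1, I): Agent 2 can switch to b3 (2 → 9). Not NE.
(A, b1, O): Agent 1 gets 3, best alternative 0; Agent 2 gets 8, best alternative 1; Agent 3 gets 8, best alternative 2. No profitable deviation — NE.
(A, b2, I): Agent 1 can switch to B (1 → 7). Not NE.
(A, b2, O): Agent 2 can switch to b1 (0 → 8). Not NE.
(A, b3, I): Agent 1 can switch to B (3 → 8). Not NE.
(A, b3, O): Agent 2 can switch to b1 (1 → 8). Not NE.
(B, b1, I): Agent 1 can switch to A (6 → 8). Not NE.
(The remaining 5 profiles each have a profitable deviation by the same check.)

(A, b1, O)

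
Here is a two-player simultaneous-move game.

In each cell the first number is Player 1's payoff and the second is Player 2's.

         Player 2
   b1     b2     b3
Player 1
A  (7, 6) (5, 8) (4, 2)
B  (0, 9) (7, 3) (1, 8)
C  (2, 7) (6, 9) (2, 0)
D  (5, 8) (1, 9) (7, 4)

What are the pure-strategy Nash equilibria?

Check each profile: it is a Nash equilibrium iff no player can strictly gain by switching unilaterally.
(A, b1): Player 2 can switch to b2 (6 → 8). Not NE.
(A, b2): Player 1 can switch to B (5 → 7). Not NE.
(A, b3): Player 1 can switch to D (4 → 7). Not NE.
(B, b1): Player 1 can switch to A (0 → 7). Not NE.
(B, b2): Player 2 can switch to b1 (3 → 9). Not NE.
(B, b3): Player 1 can switch to A (1 → 4). Not NE.
(C, b1): Player 1 can switch to A (2 → 7). Not NE.
(C, b2): Player 1 can switch to B (6 → 7). Not NE.
(C, b3): Player 1 can switch to A (2 → 4). Not NE.
(D, b1): Player 1 can switch to A (5 → 7). Not NE.
(The remaining 2 profiles each have a profitable deviation by the same check.)

No pure-strategy Nash equilibrium.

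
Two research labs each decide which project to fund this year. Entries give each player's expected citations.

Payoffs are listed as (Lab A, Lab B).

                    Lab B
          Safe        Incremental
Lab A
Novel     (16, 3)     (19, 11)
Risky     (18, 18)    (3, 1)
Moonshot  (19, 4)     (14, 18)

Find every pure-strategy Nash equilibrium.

For each strategy profile, look for a profitable unilateral deviation.
(Novel, Safe): Lab A can switch to Risky (16 → 18). Not NE.
(Novel, Incremental): Lab A gets 19, best alternative 14; Lab B gets 11, best alternative 3. No profitable deviation — NE.
(Risky, Safe): Lab A can switch to Moonshot (18 → 19). Not NE.
(Risky, Incremental): Lab A can switch to Novel (3 → 19). Not NE.
(Moonshot, Safe): Lab B can switch to Incremental (4 → 18). Not NE.
(Moonshot, Incremental): Lab A can switch to Novel (14 → 19). Not NE.

(Novel, Incremental)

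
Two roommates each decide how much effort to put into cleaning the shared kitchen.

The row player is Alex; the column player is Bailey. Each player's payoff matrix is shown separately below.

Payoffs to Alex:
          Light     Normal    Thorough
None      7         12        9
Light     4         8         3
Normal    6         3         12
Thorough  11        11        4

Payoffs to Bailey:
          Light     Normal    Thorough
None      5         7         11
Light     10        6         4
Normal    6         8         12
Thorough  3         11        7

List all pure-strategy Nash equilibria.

(Normal, Thorough)

For each strategy profile, look for a profitable unilateral deviation.
(None, Light): Alex can switch to Thorough (7 → 11). Not NE.
(None, Normal): Bailey can switch to Thorough (7 → 11). Not NE.
(None, Thorough): Alex can switch to Normal (9 → 12). Not NE.
(Light, Light): Alex can switch to None (4 → 7). Not NE.
(Light, Normal): Alex can switch to None (8 → 12). Not NE.
(Light, Thorough): Alex can switch to None (3 → 9). Not NE.
(Normal, Light): Alex can switch to None (6 → 7). Not NE.
(Normal, Normal): Alex can switch to None (3 → 12). Not NE.
(Normal, Thorough): Alex gets 12, best alternative 9; Bailey gets 12, best alternative 8. No profitable deviation — NE.
(Thorough, Light): Bailey can switch to Normal (3 → 11). Not NE.
(Thorough, Normal): Alex can switch to None (11 → 12). Not NE.
(The remaining 1 profile has a profitable deviation by the same check.)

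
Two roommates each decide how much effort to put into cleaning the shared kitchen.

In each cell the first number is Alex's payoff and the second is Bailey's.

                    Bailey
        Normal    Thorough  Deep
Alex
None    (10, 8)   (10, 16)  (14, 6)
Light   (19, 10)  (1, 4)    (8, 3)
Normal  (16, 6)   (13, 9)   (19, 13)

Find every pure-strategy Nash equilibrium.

(Light, Normal); (Normal, Deep)

(None, Normal): Alex can switch to Light (10 → 19). Not NE.
(None, Thorough): Alex can switch to Normal (10 → 13). Not NE.
(None, Deep): Alex can switch to Normal (14 → 19). Not NE.
(Light, Normal): Alex gets 19, best alternative 16; Bailey gets 10, best alternative 4. No profitable deviation — NE.
(Light, Thorough): Alex can switch to None (1 → 10). Not NE.
(Light, Deep): Alex can switch to None (8 → 14). Not NE.
(Normal, Normal): Alex can switch to Light (16 → 19). Not NE.
(Normal, Thorough): Bailey can switch to Deep (9 → 13). Not NE.
(Normal, Deep): Alex gets 19, best alternative 14; Bailey gets 13, best alternative 9. No profitable deviation — NE.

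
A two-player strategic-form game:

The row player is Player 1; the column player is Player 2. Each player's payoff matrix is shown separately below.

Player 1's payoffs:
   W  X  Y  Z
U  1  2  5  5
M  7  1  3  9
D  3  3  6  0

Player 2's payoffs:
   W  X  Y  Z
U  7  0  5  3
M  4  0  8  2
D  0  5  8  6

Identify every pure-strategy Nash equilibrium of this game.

(D, Y)

For each player, find the best response to each opponent profile; mutual best responses are the pure NE.
Player 1 against W: payoffs 1, 7, 3 → best response M.
Player 1 against X: payoffs 2, 1, 3 → best response D.
Player 1 against Y: payoffs 5, 3, 6 → best response D.
Player 1 against Z: payoffs 5, 9, 0 → best response M.
Player 2 against U: payoffs 7, 0, 5, 3 → best response W.
Player 2 against M: payoffs 4, 0, 8, 2 → best response Y.
Player 2 against D: payoffs 0, 5, 8, 6 → best response Y.
Mutual best responses: (D, Y).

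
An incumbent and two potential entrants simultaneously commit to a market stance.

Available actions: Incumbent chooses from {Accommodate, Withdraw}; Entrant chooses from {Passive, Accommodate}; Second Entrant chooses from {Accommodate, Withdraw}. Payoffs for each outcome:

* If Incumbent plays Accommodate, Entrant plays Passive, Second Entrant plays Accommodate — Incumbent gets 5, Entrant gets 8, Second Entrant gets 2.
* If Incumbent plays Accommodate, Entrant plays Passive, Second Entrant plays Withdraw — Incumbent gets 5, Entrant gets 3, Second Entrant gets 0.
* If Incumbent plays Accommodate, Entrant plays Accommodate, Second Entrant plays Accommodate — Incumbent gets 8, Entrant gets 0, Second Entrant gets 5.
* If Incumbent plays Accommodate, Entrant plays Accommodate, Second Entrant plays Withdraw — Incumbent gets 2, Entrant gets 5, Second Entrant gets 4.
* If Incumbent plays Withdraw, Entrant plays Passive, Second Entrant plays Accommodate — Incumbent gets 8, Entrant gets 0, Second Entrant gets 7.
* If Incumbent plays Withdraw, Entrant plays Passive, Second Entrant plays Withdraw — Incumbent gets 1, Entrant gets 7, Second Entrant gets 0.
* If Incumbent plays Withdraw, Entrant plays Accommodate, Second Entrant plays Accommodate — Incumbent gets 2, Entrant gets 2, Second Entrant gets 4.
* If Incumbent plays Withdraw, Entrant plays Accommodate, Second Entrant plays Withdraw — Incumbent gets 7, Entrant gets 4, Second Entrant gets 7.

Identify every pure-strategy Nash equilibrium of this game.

No pure-strategy Nash equilibrium.

Incumbent against (Passive, Accommodate): payoffs 5, 8 → best response Withdraw.
Incumbent against (Passive, Withdraw): payoffs 5, 1 → best response Accommodate.
Incumbent against (Accommodate, Accommodate): payoffs 8, 2 → best response Accommodate.
Incumbent against (Accommodate, Withdraw): payoffs 2, 7 → best response Withdraw.
Entrant against (Accommodate, Accommodate): payoffs 8, 0 → best response Passive.
Entrant against (Accommodate, Withdraw): payoffs 3, 5 → best response Accommodate.
Entrant against (Withdraw, Accommodate): payoffs 0, 2 → best response Accommodate.
Entrant against (Withdraw, Withdraw): payoffs 7, 4 → best response Passive.
Second Entrant against (Accommodate, Passive): payoffs 2, 0 → best response Accommodate.
Second Entrant against (Accommodate, Accommodate): payoffs 5, 4 → best response Accommodate.
Second Entrant against (Withdraw, Passive): payoffs 7, 0 → best response Accommodate.
Second Entrant against (Withdraw, Accommodate): payoffs 4, 7 → best response Withdraw.
No profile is a mutual best response for all players.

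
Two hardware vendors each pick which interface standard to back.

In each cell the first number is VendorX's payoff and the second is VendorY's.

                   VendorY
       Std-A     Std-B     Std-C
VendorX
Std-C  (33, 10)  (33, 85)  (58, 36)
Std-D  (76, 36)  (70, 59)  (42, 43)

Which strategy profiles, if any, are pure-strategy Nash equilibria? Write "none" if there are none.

The unique pure-strategy Nash equilibrium is (Std-D, Std-B).

(Std-C, Std-A): VendorX can switch to Std-D (33 → 76). Not NE.
(Std-C, Std-B): VendorX can switch to Std-D (33 → 70). Not NE.
(Std-C, Std-C): VendorY can switch to Std-B (36 → 85). Not NE.
(Std-D, Std-A): VendorY can switch to Std-B (36 → 59). Not NE.
(Std-D, Std-B): VendorX gets 70, best alternative 33; VendorY gets 59, best alternative 43. No profitable deviation — NE.
(Std-D, Std-C): VendorX can switch to Std-C (42 → 58). Not NE.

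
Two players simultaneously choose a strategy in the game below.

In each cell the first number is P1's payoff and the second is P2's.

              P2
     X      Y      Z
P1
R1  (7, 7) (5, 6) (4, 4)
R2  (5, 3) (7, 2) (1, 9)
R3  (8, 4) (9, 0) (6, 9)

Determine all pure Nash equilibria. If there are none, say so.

Pure NE: (R3, Z)

P1 against X: payoffs 7, 5, 8 → best response R3.
P1 against Y: payoffs 5, 7, 9 → best response R3.
P1 against Z: payoffs 4, 1, 6 → best response R3.
P2 against R1: payoffs 7, 6, 4 → best response X.
P2 against R2: payoffs 3, 2, 9 → best response Z.
P2 against R3: payoffs 4, 0, 9 → best response Z.
Mutual best responses: (R3, Z).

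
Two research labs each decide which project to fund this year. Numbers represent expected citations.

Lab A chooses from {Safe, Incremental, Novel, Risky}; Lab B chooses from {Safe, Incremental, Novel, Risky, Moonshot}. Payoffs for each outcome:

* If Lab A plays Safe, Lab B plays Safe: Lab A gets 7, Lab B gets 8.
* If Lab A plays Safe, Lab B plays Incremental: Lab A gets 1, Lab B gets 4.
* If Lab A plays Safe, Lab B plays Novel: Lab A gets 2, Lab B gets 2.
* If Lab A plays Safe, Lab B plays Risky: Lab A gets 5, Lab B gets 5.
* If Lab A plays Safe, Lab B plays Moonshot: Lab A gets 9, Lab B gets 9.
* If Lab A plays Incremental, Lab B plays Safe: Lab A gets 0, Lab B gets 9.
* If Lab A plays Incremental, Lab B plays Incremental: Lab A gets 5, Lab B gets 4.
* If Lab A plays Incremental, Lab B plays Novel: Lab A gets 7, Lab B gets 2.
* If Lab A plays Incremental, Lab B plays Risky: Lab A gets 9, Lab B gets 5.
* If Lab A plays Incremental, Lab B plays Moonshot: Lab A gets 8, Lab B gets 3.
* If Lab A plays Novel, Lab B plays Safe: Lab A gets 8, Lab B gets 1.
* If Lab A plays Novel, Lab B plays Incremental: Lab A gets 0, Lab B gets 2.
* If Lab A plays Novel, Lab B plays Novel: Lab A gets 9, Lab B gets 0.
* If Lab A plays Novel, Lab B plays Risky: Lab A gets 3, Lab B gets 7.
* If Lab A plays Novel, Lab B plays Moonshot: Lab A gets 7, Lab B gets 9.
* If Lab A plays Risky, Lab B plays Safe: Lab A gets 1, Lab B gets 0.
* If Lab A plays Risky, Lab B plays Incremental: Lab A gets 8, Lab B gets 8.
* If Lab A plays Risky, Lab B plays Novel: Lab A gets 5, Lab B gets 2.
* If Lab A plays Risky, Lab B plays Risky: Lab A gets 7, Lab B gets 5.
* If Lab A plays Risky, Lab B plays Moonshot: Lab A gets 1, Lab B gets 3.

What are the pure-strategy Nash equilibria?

The pure Nash equilibria are (Safe, Moonshot) and (Risky, Incremental).

Lab A against Safe: payoffs 7, 0, 8, 1 → best response Novel.
Lab A against Incremental: payoffs 1, 5, 0, 8 → best response Risky.
Lab A against Novel: payoffs 2, 7, 9, 5 → best response Novel.
Lab A against Risky: payoffs 5, 9, 3, 7 → best response Incremental.
Lab A against Moonshot: payoffs 9, 8, 7, 1 → best response Safe.
Lab B against Safe: payoffs 8, 4, 2, 5, 9 → best response Moonshot.
Lab B against Incremental: payoffs 9, 4, 2, 5, 3 → best response Safe.
Lab B against Novel: payoffs 1, 2, 0, 7, 9 → best response Moonshot.
Lab B against Risky: payoffs 0, 8, 2, 5, 3 → best response Incremental.
Mutual best responses: (Safe, Moonshot); (Risky, Incremental).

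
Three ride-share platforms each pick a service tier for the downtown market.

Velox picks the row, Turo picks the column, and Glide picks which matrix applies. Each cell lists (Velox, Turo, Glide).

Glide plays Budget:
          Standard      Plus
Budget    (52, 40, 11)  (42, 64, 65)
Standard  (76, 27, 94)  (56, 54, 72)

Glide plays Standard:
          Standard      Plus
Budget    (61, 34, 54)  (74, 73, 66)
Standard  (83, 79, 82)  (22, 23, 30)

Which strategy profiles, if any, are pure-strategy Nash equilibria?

For each strategy profile, look for a profitable unilateral deviation.
(Budget, Standard, Budget): Velox can switch to Standard (52 → 76). Not NE.
(Budget, Standard, Standard): Velox can switch to Standard (61 → 83). Not NE.
(Budget, Plus, Budget): Velox can switch to Standard (42 → 56). Not NE.
(Budget, Plus, Standard): Velox gets 74, best alternative 22; Turo gets 73, best alternative 34; Glide gets 66, best alternative 65. No profitable deviation — NE.
(Standard, Standard, Budget): Turo can switch to Plus (27 → 54). Not NE.
(Standard, Standard, Standard): Glide can switch to Budget (82 → 94). Not NE.
(Standard, Plus, Budget): Velox gets 56, best alternative 42; Turo gets 54, best alternative 27; Glide gets 72, best alternative 30. No profitable deviation — NE.
(Standard, Plus, Standard): Velox can switch to Budget (22 → 74). Not NE.

(Budget, Plus, Standard); (Standard, Plus, Budget)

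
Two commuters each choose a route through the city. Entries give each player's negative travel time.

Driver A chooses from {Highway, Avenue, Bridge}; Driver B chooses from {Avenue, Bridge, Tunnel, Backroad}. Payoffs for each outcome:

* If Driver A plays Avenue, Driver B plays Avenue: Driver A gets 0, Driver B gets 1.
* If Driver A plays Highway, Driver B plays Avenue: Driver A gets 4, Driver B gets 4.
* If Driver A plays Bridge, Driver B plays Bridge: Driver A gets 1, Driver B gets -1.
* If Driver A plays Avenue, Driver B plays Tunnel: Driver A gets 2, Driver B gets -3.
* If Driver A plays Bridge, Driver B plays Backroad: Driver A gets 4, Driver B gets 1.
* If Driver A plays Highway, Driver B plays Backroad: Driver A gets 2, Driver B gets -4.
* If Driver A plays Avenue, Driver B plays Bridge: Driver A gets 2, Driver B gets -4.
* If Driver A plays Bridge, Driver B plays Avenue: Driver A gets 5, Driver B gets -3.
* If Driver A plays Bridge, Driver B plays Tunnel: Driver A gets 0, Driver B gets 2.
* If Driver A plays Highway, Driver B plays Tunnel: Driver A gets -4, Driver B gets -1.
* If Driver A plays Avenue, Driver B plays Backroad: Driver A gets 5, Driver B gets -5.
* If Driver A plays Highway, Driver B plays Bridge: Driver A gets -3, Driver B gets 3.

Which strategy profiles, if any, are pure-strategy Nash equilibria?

none

Driver A against Avenue: payoffs 4, 0, 5 → best response Bridge.
Driver A against Bridge: payoffs -3, 2, 1 → best response Avenue.
Driver A against Tunnel: payoffs -4, 2, 0 → best response Avenue.
Driver A against Backroad: payoffs 2, 5, 4 → best response Avenue.
Driver B against Highway: payoffs 4, 3, -1, -4 → best response Avenue.
Driver B against Avenue: payoffs 1, -4, -3, -5 → best response Avenue.
Driver B against Bridge: payoffs -3, -1, 2, 1 → best response Tunnel.
No profile is a mutual best response for all players.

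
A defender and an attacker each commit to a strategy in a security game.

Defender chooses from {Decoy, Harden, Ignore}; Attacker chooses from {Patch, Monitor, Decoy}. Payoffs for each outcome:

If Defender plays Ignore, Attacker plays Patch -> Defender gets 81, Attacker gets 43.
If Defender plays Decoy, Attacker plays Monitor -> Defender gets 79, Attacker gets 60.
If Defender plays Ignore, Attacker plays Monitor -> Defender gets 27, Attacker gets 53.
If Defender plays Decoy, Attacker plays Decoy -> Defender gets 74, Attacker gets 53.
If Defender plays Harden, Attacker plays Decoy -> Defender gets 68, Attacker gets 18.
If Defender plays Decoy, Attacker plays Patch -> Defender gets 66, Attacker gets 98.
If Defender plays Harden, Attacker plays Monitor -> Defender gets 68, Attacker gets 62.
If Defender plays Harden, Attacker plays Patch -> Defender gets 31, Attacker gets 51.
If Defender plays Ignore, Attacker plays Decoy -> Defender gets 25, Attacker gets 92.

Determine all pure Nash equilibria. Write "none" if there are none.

There is no pure-strategy Nash equilibrium.

(Decoy, Patch): Defender can switch to Ignore (66 → 81). Not NE.
(Decoy, Monitor): Attacker can switch to Patch (60 → 98). Not NE.
(Decoy, Decoy): Attacker can switch to Patch (53 → 98). Not NE.
(Harden, Patch): Defender can switch to Decoy (31 → 66). Not NE.
(Harden, Monitor): Defender can switch to Decoy (68 → 79). Not NE.
(Harden, Decoy): Defender can switch to Decoy (68 → 74). Not NE.
(Ignore, Patch): Attacker can switch to Monitor (43 → 53). Not NE.
(Ignore, Monitor): Defender can switch to Decoy (27 → 79). Not NE.
(Ignore, Decoy): Defender can switch to Decoy (25 → 74). Not NE.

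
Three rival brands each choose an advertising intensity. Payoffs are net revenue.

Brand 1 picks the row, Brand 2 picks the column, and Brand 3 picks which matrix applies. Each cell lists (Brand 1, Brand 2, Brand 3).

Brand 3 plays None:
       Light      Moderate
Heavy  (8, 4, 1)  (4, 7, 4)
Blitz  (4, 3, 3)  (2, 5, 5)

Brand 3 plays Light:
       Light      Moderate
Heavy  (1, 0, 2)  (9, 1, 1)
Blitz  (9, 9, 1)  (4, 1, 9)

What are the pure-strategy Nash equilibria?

Pure NE: (Heavy, Moderate, None)

Check each profile: it is a Nash equilibrium iff no player can strictly gain by switching unilaterally.
(Heavy, Light, None): Brand 2 can switch to Moderate (4 → 7). Not NE.
(Heavy, Light, Light): Brand 1 can switch to Blitz (1 → 9). Not NE.
(Heavy, Moderate, None): Brand 1 gets 4, best alternative 2; Brand 2 gets 7, best alternative 4; Brand 3 gets 4, best alternative 1. No profitable deviation — NE.
(Heavy, Moderate, Light): Brand 3 can switch to None (1 → 4). Not NE.
(Blitz, Light, None): Brand 1 can switch to Heavy (4 → 8). Not NE.
(Blitz, Light, Light): Brand 3 can switch to None (1 → 3). Not NE.
(Blitz, Moderate, None): Brand 1 can switch to Heavy (2 → 4). Not NE.
(Blitz, Moderate, Light): Brand 1 can switch to Heavy (4 → 9). Not NE.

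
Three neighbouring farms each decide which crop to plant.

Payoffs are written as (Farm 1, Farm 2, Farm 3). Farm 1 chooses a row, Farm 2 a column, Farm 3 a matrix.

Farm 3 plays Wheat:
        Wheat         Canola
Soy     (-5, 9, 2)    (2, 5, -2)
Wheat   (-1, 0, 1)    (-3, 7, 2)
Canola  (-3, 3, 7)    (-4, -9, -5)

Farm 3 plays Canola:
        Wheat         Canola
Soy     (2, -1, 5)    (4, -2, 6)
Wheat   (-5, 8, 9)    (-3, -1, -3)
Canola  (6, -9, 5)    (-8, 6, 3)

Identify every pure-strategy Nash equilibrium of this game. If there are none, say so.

(Soy, Wheat, Wheat): Farm 1 can switch to Wheat (-5 → -1). Not NE.
(Soy, Wheat, Canola): Farm 1 can switch to Canola (2 → 6). Not NE.
(Soy, Canola, Wheat): Farm 2 can switch to Wheat (5 → 9). Not NE.
(Soy, Canola, Canola): Farm 2 can switch to Wheat (-2 → -1). Not NE.
(Wheat, Wheat, Wheat): Farm 2 can switch to Canola (0 → 7). Not NE.
(Wheat, Wheat, Canola): Farm 1 can switch to Soy (-5 → 2). Not NE.
(The remaining 6 profiles each have a profitable deviation by the same check.)

There is no pure-strategy Nash equilibrium.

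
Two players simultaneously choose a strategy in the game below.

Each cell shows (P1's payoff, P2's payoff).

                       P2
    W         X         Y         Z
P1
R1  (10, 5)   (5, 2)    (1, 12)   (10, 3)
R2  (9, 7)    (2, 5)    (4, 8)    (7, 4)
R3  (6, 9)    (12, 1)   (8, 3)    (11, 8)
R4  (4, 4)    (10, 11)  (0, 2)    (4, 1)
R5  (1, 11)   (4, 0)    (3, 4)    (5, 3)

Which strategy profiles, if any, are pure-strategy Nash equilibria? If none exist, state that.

No pure-strategy Nash equilibrium.

For each player, find the best response to each opponent profile; mutual best responses are the pure NE.
P1 against W: payoffs 10, 9, 6, 4, 1 → best response R1.
P1 against X: payoffs 5, 2, 12, 10, 4 → best response R3.
P1 against Y: payoffs 1, 4, 8, 0, 3 → best response R3.
P1 against Z: payoffs 10, 7, 11, 4, 5 → best response R3.
P2 against R1: payoffs 5, 2, 12, 3 → best response Y.
P2 against R2: payoffs 7, 5, 8, 4 → best response Y.
P2 against R3: payoffs 9, 1, 3, 8 → best response W.
P2 against R4: payoffs 4, 11, 2, 1 → best response X.
P2 against R5: payoffs 11, 0, 4, 3 → best response W.
No profile is a mutual best response for all players.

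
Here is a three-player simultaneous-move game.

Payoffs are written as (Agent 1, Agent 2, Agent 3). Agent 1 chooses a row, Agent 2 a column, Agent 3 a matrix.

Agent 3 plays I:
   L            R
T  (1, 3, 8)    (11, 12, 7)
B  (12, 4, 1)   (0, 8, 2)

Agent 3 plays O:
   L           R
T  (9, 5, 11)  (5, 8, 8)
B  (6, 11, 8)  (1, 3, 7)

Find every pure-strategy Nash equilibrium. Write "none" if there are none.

Mark each player's best response to every combination of opponents' strategies; a profile where every player is best-responding is a pure Nash equilibrium.
Agent 1 against (L, I): payoffs 1, 12 → best response B.
Agent 1 against (L, O): payoffs 9, 6 → best response T.
Agent 1 against (R, I): payoffs 11, 0 → best response T.
Agent 1 against (R, O): payoffs 5, 1 → best response T.
Agent 2 against (T, I): payoffs 3, 12 → best response R.
Agent 2 against (T, O): payoffs 5, 8 → best response R.
Agent 2 against (B, I): payoffs 4, 8 → best response R.
Agent 2 against (B, O): payoffs 11, 3 → best response L.
Agent 3 against (T, L): payoffs 8, 11 → best response O.
Agent 3 against (T, R): payoffs 7, 8 → best response O.
Agent 3 against (B, L): payoffs 1, 8 → best response O.
Agent 3 against (B, R): payoffs 2, 7 → best response O.
Mutual best responses: (T, R, O).

The unique pure-strategy Nash equilibrium is (T, R, O).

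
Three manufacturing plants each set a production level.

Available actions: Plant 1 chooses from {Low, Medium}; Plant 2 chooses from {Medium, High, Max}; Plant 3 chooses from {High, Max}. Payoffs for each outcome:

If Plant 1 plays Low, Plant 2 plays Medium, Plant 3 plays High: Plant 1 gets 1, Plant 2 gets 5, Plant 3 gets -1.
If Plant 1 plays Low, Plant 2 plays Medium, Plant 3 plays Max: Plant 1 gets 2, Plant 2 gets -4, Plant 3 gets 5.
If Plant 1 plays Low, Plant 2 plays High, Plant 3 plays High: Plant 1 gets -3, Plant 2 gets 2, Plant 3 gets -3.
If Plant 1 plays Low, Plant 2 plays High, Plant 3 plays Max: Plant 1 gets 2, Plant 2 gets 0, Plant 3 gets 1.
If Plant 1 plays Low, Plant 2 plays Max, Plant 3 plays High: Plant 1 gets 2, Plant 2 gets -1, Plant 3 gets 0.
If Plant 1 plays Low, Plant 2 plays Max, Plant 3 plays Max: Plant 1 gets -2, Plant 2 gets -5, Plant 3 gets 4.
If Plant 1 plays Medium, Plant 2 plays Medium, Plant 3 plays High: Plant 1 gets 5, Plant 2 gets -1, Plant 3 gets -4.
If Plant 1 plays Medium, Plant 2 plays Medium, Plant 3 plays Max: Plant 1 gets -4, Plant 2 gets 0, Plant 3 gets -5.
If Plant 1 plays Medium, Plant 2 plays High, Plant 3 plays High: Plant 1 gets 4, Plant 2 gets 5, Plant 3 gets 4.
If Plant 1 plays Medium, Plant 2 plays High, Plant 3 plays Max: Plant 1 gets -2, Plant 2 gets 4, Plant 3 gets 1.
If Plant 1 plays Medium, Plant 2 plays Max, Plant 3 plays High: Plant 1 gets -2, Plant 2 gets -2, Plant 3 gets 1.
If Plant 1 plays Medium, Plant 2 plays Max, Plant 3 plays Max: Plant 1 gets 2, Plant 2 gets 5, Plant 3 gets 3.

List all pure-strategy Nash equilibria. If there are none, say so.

Plant 1 against (Medium, High): payoffs 1, 5 → best response Medium.
Plant 1 against (Medium, Max): payoffs 2, -4 → best response Low.
Plant 1 against (High, High): payoffs -3, 4 → best response Medium.
Plant 1 against (High, Max): payoffs 2, -2 → best response Low.
Plant 1 against (Max, High): payoffs 2, -2 → best response Low.
Plant 1 against (Max, Max): payoffs -2, 2 → best response Medium.
Plant 2 against (Low, High): payoffs 5, 2, -1 → best response Medium.
Plant 2 against (Low, Max): payoffs -4, 0, -5 → best response High.
Plant 2 against (Medium, High): payoffs -1, 5, -2 → best response High.
Plant 2 against (Medium, Max): payoffs 0, 4, 5 → best response Max.
Plant 3 against (Low, Medium): payoffs -1, 5 → best response Max.
Plant 3 against (Low, High): payoffs -3, 1 → best response Max.
Plant 3 against (Low, Max): payoffs 0, 4 → best response Max.
Plant 3 against (Medium, Medium): payoffs -4, -5 → best response High.
Plant 3 against (Medium, High): payoffs 4, 1 → best response High.
Plant 3 against (Medium, Max): payoffs 1, 3 → best response Max.
Mutual best responses: (Low, High, Max); (Medium, High, High); (Medium, Max, Max).

(Low, High, Max), (Medium, High, High), (Medium, Max, Max)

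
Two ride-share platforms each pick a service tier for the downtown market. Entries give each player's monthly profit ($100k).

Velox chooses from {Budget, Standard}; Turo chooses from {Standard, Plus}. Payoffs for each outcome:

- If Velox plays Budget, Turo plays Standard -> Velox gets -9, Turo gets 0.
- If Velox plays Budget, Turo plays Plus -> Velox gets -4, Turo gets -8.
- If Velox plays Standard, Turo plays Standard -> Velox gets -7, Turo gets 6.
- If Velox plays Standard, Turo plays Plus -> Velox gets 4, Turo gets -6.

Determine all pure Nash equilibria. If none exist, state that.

Velox against Standard: payoffs -9, -7 → best response Standard.
Velox against Plus: payoffs -4, 4 → best response Standard.
Turo against Budget: payoffs 0, -8 → best response Standard.
Turo against Standard: payoffs 6, -6 → best response Standard.
Mutual best responses: (Standard, Standard).

Pure NE: (Standard, Standard)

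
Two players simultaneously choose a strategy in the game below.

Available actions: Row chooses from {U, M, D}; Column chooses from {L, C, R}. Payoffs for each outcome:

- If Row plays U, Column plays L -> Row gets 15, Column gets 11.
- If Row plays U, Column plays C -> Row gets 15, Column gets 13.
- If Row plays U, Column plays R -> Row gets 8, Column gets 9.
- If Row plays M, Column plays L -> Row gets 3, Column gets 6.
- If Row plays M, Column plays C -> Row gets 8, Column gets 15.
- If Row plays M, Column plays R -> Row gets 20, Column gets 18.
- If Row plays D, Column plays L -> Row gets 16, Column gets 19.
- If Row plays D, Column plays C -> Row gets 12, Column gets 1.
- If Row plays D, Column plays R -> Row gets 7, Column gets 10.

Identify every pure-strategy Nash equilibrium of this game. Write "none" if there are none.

Check each profile: it is a Nash equilibrium iff no player can strictly gain by switching unilaterally.
(U, L): Row can switch to D (15 → 16). Not NE.
(U, C): Row gets 15, best alternative 12; Column gets 13, best alternative 11. No profitable deviation — NE.
(U, R): Row can switch to M (8 → 20). Not NE.
(M, L): Row can switch to U (3 → 15). Not NE.
(M, C): Row can switch to U (8 → 15). Not NE.
(M, R): Row gets 20, best alternative 8; Column gets 18, best alternative 15. No profitable deviation — NE.
(D, L): Row gets 16, best alternative 15; Column gets 19, best alternative 10. No profitable deviation — NE.
(D, C): Row can switch to U (12 → 15). Not NE.
(D, R): Row can switch to U (7 → 8). Not NE.

The pure Nash equilibria are (U, C); (M, R); (D, L).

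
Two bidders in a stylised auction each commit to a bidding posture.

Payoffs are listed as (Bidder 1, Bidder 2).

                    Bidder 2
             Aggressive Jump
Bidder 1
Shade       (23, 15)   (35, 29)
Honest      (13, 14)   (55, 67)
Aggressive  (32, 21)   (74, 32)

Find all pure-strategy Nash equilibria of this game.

(Aggressive, Jump)

(Shade, Aggressive): Bidder 1 can switch to Aggressive (23 → 32). Not NE.
(Shade, Jump): Bidder 1 can switch to Honest (35 → 55). Not NE.
(Honest, Aggressive): Bidder 1 can switch to Shade (13 → 23). Not NE.
(Honest, Jump): Bidder 1 can switch to Aggressive (55 → 74). Not NE.
(Aggressive, Aggressive): Bidder 2 can switch to Jump (21 → 32). Not NE.
(Aggressive, Jump): Bidder 1 gets 74, best alternative 55; Bidder 2 gets 32, best alternative 21. No profitable deviation — NE.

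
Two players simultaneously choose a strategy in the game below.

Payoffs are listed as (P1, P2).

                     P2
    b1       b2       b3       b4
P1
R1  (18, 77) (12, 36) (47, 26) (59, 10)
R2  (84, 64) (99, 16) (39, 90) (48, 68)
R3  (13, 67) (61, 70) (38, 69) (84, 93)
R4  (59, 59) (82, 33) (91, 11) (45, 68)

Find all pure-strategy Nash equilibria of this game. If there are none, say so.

(R1, b1): P1 can switch to R2 (18 → 84). Not NE.
(R1, b2): P1 can switch to R2 (12 → 99). Not NE.
(R1, b3): P1 can switch to R4 (47 → 91). Not NE.
(R1, b4): P1 can switch to R3 (59 → 84). Not NE.
(R2, b1): P2 can switch to b3 (64 → 90). Not NE.
(R2, b2): P2 can switch to b1 (16 → 64). Not NE.
(R2, b3): P1 can switch to R1 (39 → 47). Not NE.
(R2, b4): P1 can switch to R1 (48 → 59). Not NE.
(R3, b1): P1 can switch to R1 (13 → 18). Not NE.
(R3, b2): P1 can switch to R2 (61 → 99). Not NE.
(R3, b3): P1 can switch to R1 (38 → 47). Not NE.
(R3, b4): P1 gets 84, best alternative 59; P2 gets 93, best alternative 70. No profitable deviation — NE.
(R4, b1): P1 can switch to R2 (59 → 84). Not NE.
(The remaining 3 profiles each have a profitable deviation by the same check.)

The unique pure-strategy Nash equilibrium is (R3, b4).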